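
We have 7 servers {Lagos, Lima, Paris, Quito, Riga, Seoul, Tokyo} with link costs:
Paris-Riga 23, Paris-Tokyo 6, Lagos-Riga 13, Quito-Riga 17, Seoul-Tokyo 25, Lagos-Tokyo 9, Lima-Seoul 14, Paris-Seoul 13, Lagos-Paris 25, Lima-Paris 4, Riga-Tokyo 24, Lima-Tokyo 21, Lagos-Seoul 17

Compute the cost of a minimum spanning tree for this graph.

62

Grow the tree from Seoul using Prim:
Step 1: frontier [Paris-Seoul 13, Lima-Seoul 14, Lagos-Seoul 17, Seoul-Tokyo 25] → take Paris-Seoul (13); add Paris.
Step 2: frontier [Lima-Paris 4, Paris-Tokyo 6, Paris-Riga 23, Lagos-Paris 25, Lima-Seoul 14, Lagos-Seoul 17, Seoul-Tokyo 25] → take Lima-Paris (4); add Lima.
Step 3: frontier [Lima-Tokyo 21, Paris-Tokyo 6, Paris-Riga 23, Lagos-Paris 25, Lagos-Seoul 17, Seoul-Tokyo 25] → take Paris-Tokyo (6); add Tokyo.
Step 4: frontier [Paris-Riga 23, Lagos-Paris 25, Lagos-Seoul 17, Lagos-Tokyo 9, Riga-Tokyo 24] → take Lagos-Tokyo (9); add Lagos.
Step 5: frontier [Lagos-Riga 13, Paris-Riga 23, Riga-Tokyo 24] → take Lagos-Riga (13); add Riga.
Step 6: frontier [Quito-Riga 17] → take Quito-Riga (17); add Quito.
MST edges: Paris-Seoul, Lima-Paris, Paris-Tokyo, Lagos-Tokyo, Lagos-Riga, Quito-Riga; total weight 13+4+6+9+13+17 = 62.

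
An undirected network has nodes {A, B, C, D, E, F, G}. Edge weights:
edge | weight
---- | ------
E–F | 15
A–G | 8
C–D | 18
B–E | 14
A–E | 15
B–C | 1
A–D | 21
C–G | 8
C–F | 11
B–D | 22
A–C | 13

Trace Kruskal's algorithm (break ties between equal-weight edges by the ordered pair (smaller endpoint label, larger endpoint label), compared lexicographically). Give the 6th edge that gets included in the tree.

C-D

Kruskal: consider edges lightest-first.
B–C (1): add. Components now {A} {B,C} {D} {E} {F} {G}
A–G (8): add. Components now {A,G} {B,C} {D} {E} {F}
C–G (8): add. Components now {A,B,C,G} {D} {E} {F}
C–F (11): add. Components now {A,B,C,F,G} {D} {E}
A–C (13): skip — A and C already connected.
B–E (14): add. Components now {A,B,C,E,F,G} {D}
A–E (15): skip — A and E already connected.
E–F (15): skip — E and F already connected.
C–D (18): add. Components now {A,B,C,D,E,F,G}
The 6th edge added is C–D.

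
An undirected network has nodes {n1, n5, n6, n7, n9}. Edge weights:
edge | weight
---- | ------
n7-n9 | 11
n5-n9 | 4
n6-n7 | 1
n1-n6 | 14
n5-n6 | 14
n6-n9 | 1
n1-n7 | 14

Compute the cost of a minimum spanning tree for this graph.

Prim, starting at n6.
Step 1: frontier [n6-n7 1, n6-n9 1, n1-n6 14, n5-n6 14] → take n6-n7 (1); add n7.
Step 2: frontier [n6-n9 1, n1-n6 14, n5-n6 14, n7-n9 11, n1-n7 14] → take n6-n9 (1); add n9.
Step 3: frontier [n1-n6 14, n5-n6 14, n1-n7 14, n5-n9 4] → take n5-n9 (4); add n5.
Step 4: frontier [n1-n6 14, n1-n7 14] → take n1-n6 (14); add n1.
MST edges: n6-n7, n6-n9, n5-n9, n1-n6; total weight 1+1+4+14 = 20.

20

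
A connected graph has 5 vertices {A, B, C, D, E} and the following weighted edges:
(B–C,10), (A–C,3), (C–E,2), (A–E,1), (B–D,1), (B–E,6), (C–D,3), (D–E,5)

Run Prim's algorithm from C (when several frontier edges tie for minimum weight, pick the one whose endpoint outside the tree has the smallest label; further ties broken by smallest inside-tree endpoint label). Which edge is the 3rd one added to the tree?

Grow the tree from C using Prim:
Step 1: cheapest edge leaving the tree is C–E (2); add E.
Step 2: cheapest edge leaving the tree is A–E (1); add A.
Step 3: cheapest edge leaving the tree is C–D (3); add D.
Step 4: cheapest edge leaving the tree is B–D (1); add B.
The 3rd edge added is C–D.

C-D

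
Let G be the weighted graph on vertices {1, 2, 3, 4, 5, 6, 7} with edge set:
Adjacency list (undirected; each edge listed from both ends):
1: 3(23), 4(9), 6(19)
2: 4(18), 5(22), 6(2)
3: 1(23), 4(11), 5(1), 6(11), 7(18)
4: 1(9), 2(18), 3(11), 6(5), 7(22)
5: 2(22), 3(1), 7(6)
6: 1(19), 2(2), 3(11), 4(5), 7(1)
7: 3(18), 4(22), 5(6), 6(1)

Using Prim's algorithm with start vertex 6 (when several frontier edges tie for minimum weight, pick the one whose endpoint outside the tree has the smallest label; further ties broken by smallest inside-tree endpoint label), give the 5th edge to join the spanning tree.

Prim's algorithm from 6:
Step 1: frontier [6—7 1, 2—6 2, 4—6 5, 3—6 11, 1—6 19] → take 6—7 (1); add 7.
Step 2: frontier [2—6 2, 4—6 5, 3—6 11, 1—6 19, 5—7 6, 3—7 18, 4—7 22] → take 2—6 (2); add 2.
Step 3: frontier [2—4 18, 2—5 22, 4—6 5, 3—6 11, 1—6 19, 5—7 6, 3—7 18, 4—7 22] → take 4—6 (5); add 4.
Step 4: frontier [2—5 22, 1—4 9, 3—4 11, 3—6 11, 1—6 19, 5—7 6, 3—7 18] → take 5—7 (6); add 5.
Step 5: frontier [1—4 9, 3—4 11, 3—5 1, 3—6 11, 1—6 19, 3—7 18] → take 3—5 (1); add 3.
Step 6: frontier [1—3 23, 1—4 9, 1—6 19] → take 1—4 (9); add 1.
The 5th edge added is 3—5.

3-5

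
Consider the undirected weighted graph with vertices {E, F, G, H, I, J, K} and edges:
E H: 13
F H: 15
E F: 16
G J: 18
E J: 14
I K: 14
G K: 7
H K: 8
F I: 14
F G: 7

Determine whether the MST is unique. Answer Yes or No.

No

Sort edges by weight, then run Kruskal:
F G (7): add — endpoints in different components.
G K (7): add — endpoints in different components.
H K (8): add — endpoints in different components.
E H (13): add — endpoints in different components.
E J (14): add — endpoints in different components.
F I (14): add — endpoints in different components.
Non-tree edge I K has weight 14, equal to the heaviest edge on its tree cycle — swapping gives another MST of the same weight. Not unique.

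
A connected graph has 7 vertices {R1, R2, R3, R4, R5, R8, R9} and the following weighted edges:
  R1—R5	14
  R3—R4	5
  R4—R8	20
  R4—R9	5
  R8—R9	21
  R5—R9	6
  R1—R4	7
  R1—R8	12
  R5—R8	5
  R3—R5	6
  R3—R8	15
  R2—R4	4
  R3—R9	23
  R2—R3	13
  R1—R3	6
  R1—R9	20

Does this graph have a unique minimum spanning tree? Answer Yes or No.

No

Sort edges by weight, then run Kruskal:
R2—R4 (4): add — endpoints in different components.
R3—R4 (5): add — endpoints in different components.
R4—R9 (5): add — endpoints in different components.
R5—R8 (5): add — endpoints in different components.
R1—R3 (6): add — endpoints in different components.
R3—R5 (6): add — endpoints in different components.
Non-tree edge R5—R9 has weight 6, equal to the heaviest edge on its tree cycle — swapping gives another MST of the same weight. Not unique.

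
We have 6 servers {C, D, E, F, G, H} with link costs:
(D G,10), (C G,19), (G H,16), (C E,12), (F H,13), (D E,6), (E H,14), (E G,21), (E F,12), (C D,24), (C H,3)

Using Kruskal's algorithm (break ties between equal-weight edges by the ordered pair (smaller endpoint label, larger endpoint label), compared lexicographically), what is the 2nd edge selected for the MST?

Kruskal's algorithm — process edges by increasing weight (ties by edge label):
C H (3): add. Components now {C,H} {D} {E} {F} {G}
D E (6): add. Components now {C,H} {D,E} {F} {G}
D G (10): add. Components now {C,H} {D,E,G} {F}
C E (12): add. Components now {C,D,E,G,H} {F}
E F (12): add. Components now {C,D,E,F,G,H}
The 2nd edge added is D E.

D-E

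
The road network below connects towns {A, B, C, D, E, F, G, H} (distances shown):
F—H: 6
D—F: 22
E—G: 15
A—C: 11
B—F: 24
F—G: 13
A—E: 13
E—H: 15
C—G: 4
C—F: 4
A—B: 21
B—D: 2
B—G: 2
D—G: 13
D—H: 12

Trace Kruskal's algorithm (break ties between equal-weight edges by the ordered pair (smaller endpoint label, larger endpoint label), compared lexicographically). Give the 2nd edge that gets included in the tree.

Kruskal's algorithm — process edges by increasing weight (ties by edge label):
B—D (2): add — endpoints in different components.
B—G (2): add — endpoints in different components.
C—F (4): add — endpoints in different components.
C—G (4): add — endpoints in different components.
F—H (6): add — endpoints in different components.
A—C (11): add — endpoints in different components.
D—H (12): skip — D and H already connected.
A—E (13): add — endpoints in different components.
The 2nd edge added is B—G.

B-G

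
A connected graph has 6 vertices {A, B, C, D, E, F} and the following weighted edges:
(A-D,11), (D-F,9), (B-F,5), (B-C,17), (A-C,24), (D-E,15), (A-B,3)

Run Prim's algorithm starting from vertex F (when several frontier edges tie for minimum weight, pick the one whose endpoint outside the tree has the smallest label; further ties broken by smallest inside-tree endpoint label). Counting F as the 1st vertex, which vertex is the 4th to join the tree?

Prim, starting at F.
Step 1: cheapest edge leaving the tree is B-F (5); add B.
Step 2: cheapest edge leaving the tree is A-B (3); add A.
Step 3: cheapest edge leaving the tree is D-F (9); add D.
Step 4: cheapest edge leaving the tree is D-E (15); add E.
Step 5: cheapest edge leaving the tree is B-C (17); add C.
Vertex order: F, B, A, D, E, C. The 4th vertex is D.

D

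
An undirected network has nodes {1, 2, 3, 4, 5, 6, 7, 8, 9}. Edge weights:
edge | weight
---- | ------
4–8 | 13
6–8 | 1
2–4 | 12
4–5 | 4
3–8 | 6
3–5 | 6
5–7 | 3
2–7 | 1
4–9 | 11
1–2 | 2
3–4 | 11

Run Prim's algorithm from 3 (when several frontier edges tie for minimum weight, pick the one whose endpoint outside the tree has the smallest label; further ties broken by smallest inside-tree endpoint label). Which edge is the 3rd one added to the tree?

2-7

Prim, starting at 3.
Step 1: frontier [3–5 6, 3–8 6, 3–4 11] → take 3–5 (6); add 5.
Step 2: frontier [3–8 6, 3–4 11, 5–7 3, 4–5 4] → take 5–7 (3); add 7.
Step 3: frontier [3–8 6, 3–4 11, 4–5 4, 2–7 1] → take 2–7 (1); add 2.
Step 4: frontier [1–2 2, 2–4 12, 3–8 6, 3–4 11, 4–5 4] → take 1–2 (2); add 1.
Step 5: frontier [2–4 12, 3–8 6, 3–4 11, 4–5 4] → take 4–5 (4); add 4.
Step 6: frontier [3–8 6, 4–9 11, 4–8 13] → take 3–8 (6); add 8.
Step 7: frontier [4–9 11, 6–8 1] → take 6–8 (1); add 6.
Step 8: frontier [4–9 11] → take 4–9 (11); add 9.
The 3rd edge added is 2–7.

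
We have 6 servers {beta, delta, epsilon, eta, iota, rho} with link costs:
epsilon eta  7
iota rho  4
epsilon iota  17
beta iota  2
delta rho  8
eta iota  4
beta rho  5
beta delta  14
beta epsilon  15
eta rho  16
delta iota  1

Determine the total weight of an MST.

18

Kruskal's algorithm — process edges by increasing weight (ties by edge label):
delta iota (1): add. Components now {epsilon} {eta} {rho} {beta} {delta,iota}
beta iota (2): add. Components now {epsilon} {eta} {rho} {beta,delta,iota}
eta iota (4): add. Components now {epsilon} {beta,delta,eta,iota} {rho}
iota rho (4): add. Components now {epsilon} {beta,delta,eta,iota,rho}
beta rho (5): skip — rho and beta already connected.
epsilon eta (7): add. Components now {beta,delta,epsilon,eta,iota,rho}
MST edges: delta iota, beta iota, eta iota, iota rho, epsilon eta; total weight 1+2+4+4+7 = 18.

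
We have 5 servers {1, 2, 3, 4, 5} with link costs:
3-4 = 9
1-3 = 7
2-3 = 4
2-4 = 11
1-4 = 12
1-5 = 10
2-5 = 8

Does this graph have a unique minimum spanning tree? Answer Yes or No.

Yes

Kruskal's algorithm — process edges by increasing weight (ties by edge label):
2-3 (4): add — endpoints in different components.
1-3 (7): add — endpoints in different components.
2-5 (8): add — endpoints in different components.
3-4 (9): add — endpoints in different components.
Every non-tree edge has weight strictly greater than the heaviest edge on the tree path between its endpoints, so the MST is unique.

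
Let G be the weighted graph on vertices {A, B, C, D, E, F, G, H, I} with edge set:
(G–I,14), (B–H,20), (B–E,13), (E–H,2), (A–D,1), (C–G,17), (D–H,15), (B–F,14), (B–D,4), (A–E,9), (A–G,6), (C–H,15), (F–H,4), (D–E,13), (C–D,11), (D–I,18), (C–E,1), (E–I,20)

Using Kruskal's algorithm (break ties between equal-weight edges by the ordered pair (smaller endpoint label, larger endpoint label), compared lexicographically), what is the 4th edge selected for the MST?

B-D

Sort edges by weight, then run Kruskal:
A–D (1): add — endpoints in different components.
C–E (1): add — endpoints in different components.
E–H (2): add — endpoints in different components.
B–D (4): add — endpoints in different components.
F–H (4): add — endpoints in different components.
A–G (6): add — endpoints in different components.
A–E (9): add — endpoints in different components.
C–D (11): skip — C and D already connected.
B–E (13): skip — B and E already connected.
D–E (13): skip — D and E already connected.
B–F (14): skip — B and F already connected.
G–I (14): add — endpoints in different components.
The 4th edge added is B–D.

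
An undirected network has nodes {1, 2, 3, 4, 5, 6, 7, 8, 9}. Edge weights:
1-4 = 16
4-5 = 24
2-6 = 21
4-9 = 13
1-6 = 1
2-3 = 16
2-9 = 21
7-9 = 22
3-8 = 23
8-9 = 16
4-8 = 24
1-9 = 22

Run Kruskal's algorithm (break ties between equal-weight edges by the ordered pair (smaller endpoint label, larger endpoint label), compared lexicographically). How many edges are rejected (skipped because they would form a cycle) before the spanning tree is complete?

3

Sort edges by weight, then run Kruskal:
1-6 (1): add — endpoints in different components.
4-9 (13): add — endpoints in different components.
1-4 (16): add — endpoints in different components.
2-3 (16): add — endpoints in different components.
8-9 (16): add — endpoints in different components.
2-6 (21): add — endpoints in different components.
2-9 (21): skip — 2 and 9 already connected.
1-9 (22): skip — 1 and 9 already connected.
7-9 (22): add — endpoints in different components.
3-8 (23): skip — 3 and 8 already connected.
4-5 (24): add — endpoints in different components.
Edges rejected before the tree was complete: 3.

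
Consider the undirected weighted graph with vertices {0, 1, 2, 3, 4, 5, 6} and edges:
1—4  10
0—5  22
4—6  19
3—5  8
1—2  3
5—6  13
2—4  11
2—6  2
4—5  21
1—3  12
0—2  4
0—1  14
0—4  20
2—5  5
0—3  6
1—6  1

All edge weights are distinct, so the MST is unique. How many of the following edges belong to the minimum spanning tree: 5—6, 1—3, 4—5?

0

Sort edges by weight, then run Kruskal:
1—6 (1): add — endpoints in different components.
2—6 (2): add — endpoints in different components.
1—2 (3): skip — 1 and 2 already connected.
0—2 (4): add — endpoints in different components.
2—5 (5): add — endpoints in different components.
0—3 (6): add — endpoints in different components.
3—5 (8): skip — 3 and 5 already connected.
1—4 (10): add — endpoints in different components.
MST edge set: {1—6, 2—6, 0—2, 2—5, 0—3, 1—4}.
Of the listed edges, {} are in the MST → 0.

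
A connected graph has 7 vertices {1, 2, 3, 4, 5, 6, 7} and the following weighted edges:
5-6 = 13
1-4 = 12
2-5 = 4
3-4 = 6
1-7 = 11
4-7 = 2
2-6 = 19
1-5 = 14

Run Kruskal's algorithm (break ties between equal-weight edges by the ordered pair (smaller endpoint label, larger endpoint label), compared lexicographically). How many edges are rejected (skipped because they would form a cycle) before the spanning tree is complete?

1

Kruskal: consider edges lightest-first.
4-7 (2): add — endpoints in different components.
2-5 (4): add — endpoints in different components.
3-4 (6): add — endpoints in different components.
1-7 (11): add — endpoints in different components.
1-4 (12): skip — 1 and 4 already connected.
5-6 (13): add — endpoints in different components.
1-5 (14): add — endpoints in different components.
Edges rejected before the tree was complete: 1.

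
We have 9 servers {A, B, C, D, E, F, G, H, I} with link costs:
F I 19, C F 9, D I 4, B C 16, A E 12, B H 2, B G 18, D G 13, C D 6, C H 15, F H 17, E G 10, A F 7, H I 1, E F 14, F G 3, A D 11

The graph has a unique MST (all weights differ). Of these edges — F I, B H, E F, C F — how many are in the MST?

Kruskal's algorithm — process edges by increasing weight (ties by edge label):
H I (1): add — endpoints in different components.
B H (2): add — endpoints in different components.
F G (3): add — endpoints in different components.
D I (4): add — endpoints in different components.
C D (6): add — endpoints in different components.
A F (7): add — endpoints in different components.
C F (9): add — endpoints in different components.
E G (10): add — endpoints in different components.
MST edge set: {H I, B H, F G, D I, C D, A F, C F, E G}.
Of the listed edges, {B H, C F} are in the MST → 2.

2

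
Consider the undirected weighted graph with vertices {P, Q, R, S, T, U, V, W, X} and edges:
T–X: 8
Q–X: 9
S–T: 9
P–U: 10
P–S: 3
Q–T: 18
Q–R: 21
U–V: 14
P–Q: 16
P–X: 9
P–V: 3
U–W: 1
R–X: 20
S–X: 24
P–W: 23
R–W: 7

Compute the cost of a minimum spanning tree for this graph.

50

Kruskal's algorithm — process edges by increasing weight (ties by edge label):
U–W (1): add — endpoints in different components.
P–S (3): add — endpoints in different components.
P–V (3): add — endpoints in different components.
R–W (7): add — endpoints in different components.
T–X (8): add — endpoints in different components.
P–X (9): add — endpoints in different components.
Q–X (9): add — endpoints in different components.
S–T (9): skip — T and S already connected.
P–U (10): add — endpoints in different components.
MST edges: U–W, P–S, P–V, R–W, T–X, P–X, Q–X, P–U; total weight 1+3+3+7+8+9+9+10 = 50.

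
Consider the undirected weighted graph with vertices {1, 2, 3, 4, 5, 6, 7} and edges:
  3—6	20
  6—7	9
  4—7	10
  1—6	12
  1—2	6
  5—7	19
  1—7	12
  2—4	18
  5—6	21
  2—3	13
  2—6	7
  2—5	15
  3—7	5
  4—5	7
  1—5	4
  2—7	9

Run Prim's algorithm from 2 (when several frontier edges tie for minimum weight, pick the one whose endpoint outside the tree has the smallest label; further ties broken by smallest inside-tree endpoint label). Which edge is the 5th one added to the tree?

Prim's algorithm from 2:
Step 1: cheapest edge leaving the tree is 1—2 (6); add 1.
Step 2: cheapest edge leaving the tree is 1—5 (4); add 5.
Step 3: cheapest edge leaving the tree is 4—5 (7); add 4.
Step 4: cheapest edge leaving the tree is 2—6 (7); add 6.
Step 5: cheapest edge leaving the tree is 2—7 (9); add 7.
Step 6: cheapest edge leaving the tree is 3—7 (5); add 3.
The 5th edge added is 2—7.

2-7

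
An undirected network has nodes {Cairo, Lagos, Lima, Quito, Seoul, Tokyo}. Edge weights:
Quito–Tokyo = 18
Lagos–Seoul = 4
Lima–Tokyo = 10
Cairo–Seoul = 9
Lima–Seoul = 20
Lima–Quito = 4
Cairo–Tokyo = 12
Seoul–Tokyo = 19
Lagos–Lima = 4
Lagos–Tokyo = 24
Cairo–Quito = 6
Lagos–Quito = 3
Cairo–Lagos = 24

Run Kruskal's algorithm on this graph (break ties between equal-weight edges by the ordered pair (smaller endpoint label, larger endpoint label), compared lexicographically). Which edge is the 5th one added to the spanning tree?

Lima-Tokyo

Kruskal: consider edges lightest-first.
Lagos–Quito (3): add — endpoints in different components.
Lagos–Lima (4): add — endpoints in different components.
Lagos–Seoul (4): add — endpoints in different components.
Lima–Quito (4): skip — Lima and Quito already connected.
Cairo–Quito (6): add — endpoints in different components.
Cairo–Seoul (9): skip — Seoul and Cairo already connected.
Lima–Tokyo (10): add — endpoints in different components.
The 5th edge added is Lima–Tokyo.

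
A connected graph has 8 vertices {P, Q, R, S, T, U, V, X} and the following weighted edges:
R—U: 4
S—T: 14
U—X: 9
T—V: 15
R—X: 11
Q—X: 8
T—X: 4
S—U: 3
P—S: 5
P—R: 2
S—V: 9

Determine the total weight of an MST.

Kruskal: consider edges lightest-first.
P—R (2): add — endpoints in different components.
S—U (3): add — endpoints in different components.
R—U (4): add — endpoints in different components.
T—X (4): add — endpoints in different components.
P—S (5): skip — P and S already connected.
Q—X (8): add — endpoints in different components.
S—V (9): add — endpoints in different components.
U—X (9): add — endpoints in different components.
MST edges: P—R, S—U, R—U, T—X, Q—X, S—V, U—X; total weight 2+3+4+4+8+9+9 = 39.

39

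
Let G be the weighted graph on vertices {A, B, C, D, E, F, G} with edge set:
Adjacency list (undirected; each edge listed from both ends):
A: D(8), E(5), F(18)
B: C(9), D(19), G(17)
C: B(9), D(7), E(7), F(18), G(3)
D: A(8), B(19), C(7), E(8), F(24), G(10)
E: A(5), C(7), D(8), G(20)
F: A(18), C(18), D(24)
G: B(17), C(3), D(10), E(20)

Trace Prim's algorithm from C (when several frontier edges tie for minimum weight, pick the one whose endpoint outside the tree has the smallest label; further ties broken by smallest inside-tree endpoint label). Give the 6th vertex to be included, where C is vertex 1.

B

Prim, starting at C.
Step 1: cheapest edge leaving the tree is C G (3); add G.
Step 2: cheapest edge leaving the tree is C D (7); add D.
Step 3: cheapest edge leaving the tree is C E (7); add E.
Step 4: cheapest edge leaving the tree is A E (5); add A.
Step 5: cheapest edge leaving the tree is B C (9); add B.
Step 6: cheapest edge leaving the tree is A F (18); add F.
Vertex order: C, G, D, E, A, B, F. The 6th vertex is B.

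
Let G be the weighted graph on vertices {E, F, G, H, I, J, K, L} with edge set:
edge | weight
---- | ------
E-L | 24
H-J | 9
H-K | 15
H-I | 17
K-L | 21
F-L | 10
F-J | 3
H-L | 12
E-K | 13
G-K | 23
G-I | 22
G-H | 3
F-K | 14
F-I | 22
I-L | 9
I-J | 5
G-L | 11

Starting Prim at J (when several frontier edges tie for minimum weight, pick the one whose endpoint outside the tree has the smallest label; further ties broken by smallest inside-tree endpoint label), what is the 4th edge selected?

Prim's algorithm from J:
Step 1: cheapest edge leaving the tree is F-J (3); add F.
Step 2: cheapest edge leaving the tree is I-J (5); add I.
Step 3: cheapest edge leaving the tree is H-J (9); add H.
Step 4: cheapest edge leaving the tree is G-H (3); add G.
Step 5: cheapest edge leaving the tree is I-L (9); add L.
Step 6: cheapest edge leaving the tree is F-K (14); add K.
Step 7: cheapest edge leaving the tree is E-K (13); add E.
The 4th edge added is G-H.

G-H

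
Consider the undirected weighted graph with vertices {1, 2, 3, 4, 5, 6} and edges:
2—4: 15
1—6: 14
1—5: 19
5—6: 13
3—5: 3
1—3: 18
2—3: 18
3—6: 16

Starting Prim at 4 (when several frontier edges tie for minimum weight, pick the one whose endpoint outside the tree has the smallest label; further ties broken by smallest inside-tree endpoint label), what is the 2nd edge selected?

Grow the tree from 4 using Prim:
Step 1: cheapest edge leaving the tree is 2—4 (15); add 2.
Step 2: cheapest edge leaving the tree is 2—3 (18); add 3.
Step 3: cheapest edge leaving the tree is 3—5 (3); add 5.
Step 4: cheapest edge leaving the tree is 5—6 (13); add 6.
Step 5: cheapest edge leaving the tree is 1—6 (14); add 1.
The 2nd edge added is 2—3.

2-3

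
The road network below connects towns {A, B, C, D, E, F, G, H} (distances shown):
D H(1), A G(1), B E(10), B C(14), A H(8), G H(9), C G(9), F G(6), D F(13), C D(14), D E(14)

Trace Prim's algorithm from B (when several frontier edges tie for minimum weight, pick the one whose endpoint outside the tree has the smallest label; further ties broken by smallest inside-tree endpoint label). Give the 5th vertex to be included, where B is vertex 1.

Prim, starting at B.
Step 1: frontier [B E 10, B C 14] → take B E (10); add E.
Step 2: frontier [B C 14, D E 14] → take B C (14); add C.
Step 3: frontier [C G 9, C D 14, D E 14] → take C G (9); add G.
Step 4: frontier [C D 14, D E 14, A G 1, F G 6, G H 9] → take A G (1); add A.
Step 5: frontier [A H 8, C D 14, D E 14, F G 6, G H 9] → take F G (6); add F.
Step 6: frontier [A H 8, C D 14, D E 14, D F 13, G H 9] → take A H (8); add H.
Step 7: frontier [C D 14, D E 14, D F 13, D H 1] → take D H (1); add D.
Vertex order: B, E, C, G, A, F, H, D. The 5th vertex is A.

A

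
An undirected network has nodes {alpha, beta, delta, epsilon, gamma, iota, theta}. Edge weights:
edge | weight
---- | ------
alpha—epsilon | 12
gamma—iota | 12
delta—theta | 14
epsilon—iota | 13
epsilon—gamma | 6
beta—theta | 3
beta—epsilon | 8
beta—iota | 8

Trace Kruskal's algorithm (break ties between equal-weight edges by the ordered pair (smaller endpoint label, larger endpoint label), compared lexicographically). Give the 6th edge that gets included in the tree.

Kruskal's algorithm — process edges by increasing weight (ties by edge label):
beta—theta (3): add — endpoints in different components.
epsilon—gamma (6): add — endpoints in different components.
beta—epsilon (8): add — endpoints in different components.
beta—iota (8): add — endpoints in different components.
alpha—epsilon (12): add — endpoints in different components.
gamma—iota (12): skip — gamma and iota already connected.
epsilon—iota (13): skip — epsilon and iota already connected.
delta—theta (14): add — endpoints in different components.
The 6th edge added is delta—theta.

delta-theta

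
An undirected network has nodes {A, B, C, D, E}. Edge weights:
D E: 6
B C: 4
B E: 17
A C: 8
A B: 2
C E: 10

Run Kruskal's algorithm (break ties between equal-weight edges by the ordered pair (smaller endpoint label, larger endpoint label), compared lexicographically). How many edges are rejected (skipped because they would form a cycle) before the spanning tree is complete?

1

Sort edges by weight, then run Kruskal:
A B (2): add — endpoints in different components.
B C (4): add — endpoints in different components.
D E (6): add — endpoints in different components.
A C (8): skip — A and C already connected.
C E (10): add — endpoints in different components.
Edges rejected before the tree was complete: 1.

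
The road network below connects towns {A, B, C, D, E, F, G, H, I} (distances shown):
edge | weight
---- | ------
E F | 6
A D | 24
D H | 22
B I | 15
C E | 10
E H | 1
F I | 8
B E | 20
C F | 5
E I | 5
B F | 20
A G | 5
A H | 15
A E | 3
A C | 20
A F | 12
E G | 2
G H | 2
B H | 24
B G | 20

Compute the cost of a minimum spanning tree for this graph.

Kruskal: consider edges lightest-first.
E H (1): add — endpoints in different components.
E G (2): add — endpoints in different components.
G H (2): skip — G and H already connected.
A E (3): add — endpoints in different components.
A G (5): skip — A and G already connected.
C F (5): add — endpoints in different components.
E I (5): add — endpoints in different components.
E F (6): add — endpoints in different components.
F I (8): skip — F and I already connected.
C E (10): skip — C and E already connected.
A F (12): skip — A and F already connected.
A H (15): skip — A and H already connected.
B I (15): add — endpoints in different components.
A C (20): skip — A and C already connected.
B E (20): skip — B and E already connected.
B F (20): skip — B and F already connected.
B G (20): skip — B and G already connected.
D H (22): add — endpoints in different components.
MST edges: E H, E G, A E, C F, E I, E F, B I, D H; total weight 1+2+3+5+5+6+15+22 = 59.

59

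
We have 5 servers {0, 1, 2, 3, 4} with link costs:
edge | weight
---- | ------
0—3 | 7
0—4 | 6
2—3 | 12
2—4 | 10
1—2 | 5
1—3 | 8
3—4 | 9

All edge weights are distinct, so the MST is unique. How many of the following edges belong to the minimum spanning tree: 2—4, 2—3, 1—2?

Sort edges by weight, then run Kruskal:
1—2 (5): add. Components now {0} {1,2} {3} {4}
0—4 (6): add. Components now {0,4} {1,2} {3}
0—3 (7): add. Components now {0,3,4} {1,2}
1—3 (8): add. Components now {0,1,2,3,4}
MST edge set: {1—2, 0—4, 0—3, 1—3}.
Of the listed edges, {1—2} are in the MST → 1.

1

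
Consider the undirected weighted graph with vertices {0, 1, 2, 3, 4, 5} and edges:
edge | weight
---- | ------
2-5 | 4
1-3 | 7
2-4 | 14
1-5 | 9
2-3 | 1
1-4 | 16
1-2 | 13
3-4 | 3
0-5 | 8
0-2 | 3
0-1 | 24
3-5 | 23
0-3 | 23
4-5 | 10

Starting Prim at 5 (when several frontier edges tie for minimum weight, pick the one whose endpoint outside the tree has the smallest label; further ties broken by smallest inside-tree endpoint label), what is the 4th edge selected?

3-4

Prim's algorithm from 5:
Step 1: frontier [2-5 4, 0-5 8, 1-5 9, 4-5 10, 3-5 23] → take 2-5 (4); add 2.
Step 2: frontier [2-3 1, 0-2 3, 1-2 13, 2-4 14, 0-5 8, 1-5 9, 4-5 10, 3-5 23] → take 2-3 (1); add 3.
Step 3: frontier [0-2 3, 1-2 13, 2-4 14, 3-4 3, 1-3 7, 0-3 23, 0-5 8, 1-5 9, 4-5 10] → take 0-2 (3); add 0.
Step 4: frontier [0-1 24, 1-2 13, 2-4 14, 3-4 3, 1-3 7, 1-5 9, 4-5 10] → take 3-4 (3); add 4.
Step 5: frontier [0-1 24, 1-2 13, 1-3 7, 1-4 16, 1-5 9] → take 1-3 (7); add 1.
The 4th edge added is 3-4.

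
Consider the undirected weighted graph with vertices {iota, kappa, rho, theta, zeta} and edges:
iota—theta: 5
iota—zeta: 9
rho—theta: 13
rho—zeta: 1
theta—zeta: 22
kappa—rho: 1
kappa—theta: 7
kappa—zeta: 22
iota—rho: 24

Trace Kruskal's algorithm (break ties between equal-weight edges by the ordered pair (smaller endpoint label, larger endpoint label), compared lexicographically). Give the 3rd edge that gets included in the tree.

Kruskal's algorithm — process edges by increasing weight (ties by edge label):
kappa—rho (1): add — endpoints in different components.
rho—zeta (1): add — endpoints in different components.
iota—theta (5): add — endpoints in different components.
kappa—theta (7): add — endpoints in different components.
The 3rd edge added is iota—theta.

iota-theta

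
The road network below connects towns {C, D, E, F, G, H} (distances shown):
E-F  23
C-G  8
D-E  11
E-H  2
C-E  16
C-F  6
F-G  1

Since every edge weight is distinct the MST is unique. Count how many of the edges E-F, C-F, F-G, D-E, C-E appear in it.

4

Kruskal's algorithm — process edges by increasing weight (ties by edge label):
F-G (1): add — endpoints in different components.
E-H (2): add — endpoints in different components.
C-F (6): add — endpoints in different components.
C-G (8): skip — C and G already connected.
D-E (11): add — endpoints in different components.
C-E (16): add — endpoints in different components.
MST edge set: {F-G, E-H, C-F, D-E, C-E}.
Of the listed edges, {C-F, F-G, D-E, C-E} are in the MST → 4.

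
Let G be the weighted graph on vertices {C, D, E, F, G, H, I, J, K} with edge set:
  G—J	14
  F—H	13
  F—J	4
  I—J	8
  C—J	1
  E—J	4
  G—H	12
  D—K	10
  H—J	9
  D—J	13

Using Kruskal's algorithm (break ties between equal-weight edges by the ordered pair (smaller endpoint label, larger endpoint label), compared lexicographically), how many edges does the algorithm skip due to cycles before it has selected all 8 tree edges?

Kruskal's algorithm — process edges by increasing weight (ties by edge label):
C—J (1): add — endpoints in different components.
E—J (4): add — endpoints in different components.
F—J (4): add — endpoints in different components.
I—J (8): add — endpoints in different components.
H—J (9): add — endpoints in different components.
D—K (10): add — endpoints in different components.
G—H (12): add — endpoints in different components.
D—J (13): add — endpoints in different components.
Edges rejected before the tree was complete: 0.

0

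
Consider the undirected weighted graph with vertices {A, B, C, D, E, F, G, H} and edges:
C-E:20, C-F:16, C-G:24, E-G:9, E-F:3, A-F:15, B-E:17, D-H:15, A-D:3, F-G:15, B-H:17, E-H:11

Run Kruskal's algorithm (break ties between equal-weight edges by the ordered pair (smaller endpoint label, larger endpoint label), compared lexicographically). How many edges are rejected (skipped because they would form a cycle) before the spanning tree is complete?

2

Sort edges by weight, then run Kruskal:
A-D (3): add — endpoints in different components.
E-F (3): add — endpoints in different components.
E-G (9): add — endpoints in different components.
E-H (11): add — endpoints in different components.
A-F (15): add — endpoints in different components.
D-H (15): skip — D and H already connected.
F-G (15): skip — F and G already connected.
C-F (16): add — endpoints in different components.
B-E (17): add — endpoints in different components.
Edges rejected before the tree was complete: 2.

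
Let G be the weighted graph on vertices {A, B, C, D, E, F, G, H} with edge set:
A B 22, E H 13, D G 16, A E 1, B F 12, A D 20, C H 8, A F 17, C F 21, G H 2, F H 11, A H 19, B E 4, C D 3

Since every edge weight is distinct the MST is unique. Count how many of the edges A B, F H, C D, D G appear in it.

2

Sort edges by weight, then run Kruskal:
A E (1): add — endpoints in different components.
G H (2): add — endpoints in different components.
C D (3): add — endpoints in different components.
B E (4): add — endpoints in different components.
C H (8): add — endpoints in different components.
F H (11): add — endpoints in different components.
B F (12): add — endpoints in different components.
MST edge set: {A E, G H, C D, B E, C H, F H, B F}.
Of the listed edges, {F H, C D} are in the MST → 2.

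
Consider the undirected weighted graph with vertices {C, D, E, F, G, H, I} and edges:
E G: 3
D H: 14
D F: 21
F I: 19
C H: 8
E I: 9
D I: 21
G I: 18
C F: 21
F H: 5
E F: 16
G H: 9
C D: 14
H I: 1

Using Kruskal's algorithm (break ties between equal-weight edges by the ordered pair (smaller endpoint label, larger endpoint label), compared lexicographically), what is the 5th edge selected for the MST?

E-I

Kruskal's algorithm — process edges by increasing weight (ties by edge label):
H I (1): add. Components now {C} {D} {E} {F} {G} {H,I}
E G (3): add. Components now {C} {D} {E,G} {F} {H,I}
F H (5): add. Components now {C} {D} {E,G} {F,H,I}
C H (8): add. Components now {C,F,H,I} {D} {E,G}
E I (9): add. Components now {C,E,F,G,H,I} {D}
G H (9): skip — G and H already connected.
C D (14): add. Components now {C,D,E,F,G,H,I}
The 5th edge added is E I.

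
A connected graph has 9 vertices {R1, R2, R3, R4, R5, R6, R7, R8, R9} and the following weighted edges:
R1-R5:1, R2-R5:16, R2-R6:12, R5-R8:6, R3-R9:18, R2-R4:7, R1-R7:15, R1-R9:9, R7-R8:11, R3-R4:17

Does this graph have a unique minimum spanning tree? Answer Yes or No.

Yes

Kruskal: consider edges lightest-first.
R1-R5 (1): add — endpoints in different components.
R5-R8 (6): add — endpoints in different components.
R2-R4 (7): add — endpoints in different components.
R1-R9 (9): add — endpoints in different components.
R7-R8 (11): add — endpoints in different components.
R2-R6 (12): add — endpoints in different components.
R1-R7 (15): skip — R1 and R7 already connected.
R2-R5 (16): add — endpoints in different components.
R3-R4 (17): add — endpoints in different components.
Every non-tree edge has weight strictly greater than the heaviest edge on the tree path between its endpoints, so the MST is unique.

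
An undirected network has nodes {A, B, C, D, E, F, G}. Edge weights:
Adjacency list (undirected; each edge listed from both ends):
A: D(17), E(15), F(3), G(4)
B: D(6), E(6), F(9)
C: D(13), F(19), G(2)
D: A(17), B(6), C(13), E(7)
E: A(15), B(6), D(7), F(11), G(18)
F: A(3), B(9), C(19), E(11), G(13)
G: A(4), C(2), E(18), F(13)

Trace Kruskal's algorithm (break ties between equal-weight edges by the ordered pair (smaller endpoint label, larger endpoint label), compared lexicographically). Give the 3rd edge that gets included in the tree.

Sort edges by weight, then run Kruskal:
C G (2): add — endpoints in different components.
A F (3): add — endpoints in different components.
A G (4): add — endpoints in different components.
B D (6): add — endpoints in different components.
B E (6): add — endpoints in different components.
D E (7): skip — D and E already connected.
B F (9): add — endpoints in different components.
The 3rd edge added is A G.

A-G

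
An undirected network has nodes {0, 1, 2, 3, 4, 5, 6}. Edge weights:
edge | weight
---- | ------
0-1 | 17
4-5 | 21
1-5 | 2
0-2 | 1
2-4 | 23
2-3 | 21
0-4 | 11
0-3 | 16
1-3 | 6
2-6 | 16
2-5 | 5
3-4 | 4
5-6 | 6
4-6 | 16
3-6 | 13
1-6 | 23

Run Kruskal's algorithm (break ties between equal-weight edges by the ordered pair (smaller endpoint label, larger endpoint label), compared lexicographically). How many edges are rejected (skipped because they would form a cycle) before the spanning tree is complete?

0

Kruskal's algorithm — process edges by increasing weight (ties by edge label):
0-2 (1): add — endpoints in different components.
1-5 (2): add — endpoints in different components.
3-4 (4): add — endpoints in different components.
2-5 (5): add — endpoints in different components.
1-3 (6): add — endpoints in different components.
5-6 (6): add — endpoints in different components.
Edges rejected before the tree was complete: 0.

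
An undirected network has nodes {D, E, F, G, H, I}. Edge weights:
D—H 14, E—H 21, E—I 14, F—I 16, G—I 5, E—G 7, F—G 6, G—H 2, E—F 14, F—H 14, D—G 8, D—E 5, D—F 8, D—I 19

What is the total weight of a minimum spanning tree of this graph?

Kruskal: consider edges lightest-first.
G—H (2): add — endpoints in different components.
D—E (5): add — endpoints in different components.
G—I (5): add — endpoints in different components.
F—G (6): add — endpoints in different components.
E—G (7): add — endpoints in different components.
MST edges: G—H, D—E, G—I, F—G, E—G; total weight 2+5+5+6+7 = 25.

25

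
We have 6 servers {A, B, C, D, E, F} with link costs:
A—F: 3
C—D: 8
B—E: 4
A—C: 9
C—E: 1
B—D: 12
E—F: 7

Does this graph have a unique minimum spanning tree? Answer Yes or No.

Yes

Sort edges by weight, then run Kruskal:
C—E (1): add. Components now {A} {B} {C,E} {D} {F}
A—F (3): add. Components now {A,F} {B} {C,E} {D}
B—E (4): add. Components now {A,F} {B,C,E} {D}
E—F (7): add. Components now {A,B,C,E,F} {D}
C—D (8): add. Components now {A,B,C,D,E,F}
Every non-tree edge has weight strictly greater than the heaviest edge on the tree path between its endpoints, so the MST is unique.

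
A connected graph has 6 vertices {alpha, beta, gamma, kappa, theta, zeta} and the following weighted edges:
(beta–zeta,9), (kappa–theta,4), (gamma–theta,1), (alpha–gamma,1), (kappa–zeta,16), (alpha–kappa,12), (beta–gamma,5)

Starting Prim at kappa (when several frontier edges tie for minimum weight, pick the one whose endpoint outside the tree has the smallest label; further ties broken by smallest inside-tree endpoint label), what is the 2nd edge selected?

gamma-theta

Prim's algorithm from kappa:
Step 1: frontier [kappa–theta 4, alpha–kappa 12, kappa–zeta 16] → take kappa–theta (4); add theta.
Step 2: frontier [alpha–kappa 12, kappa–zeta 16, gamma–theta 1] → take gamma–theta (1); add gamma.
Step 3: frontier [alpha–gamma 1, beta–gamma 5, alpha–kappa 12, kappa–zeta 16] → take alpha–gamma (1); add alpha.
Step 4: frontier [beta–gamma 5, kappa–zeta 16] → take beta–gamma (5); add beta.
Step 5: frontier [beta–zeta 9, kappa–zeta 16] → take beta–zeta (9); add zeta.
The 2nd edge added is gamma–theta.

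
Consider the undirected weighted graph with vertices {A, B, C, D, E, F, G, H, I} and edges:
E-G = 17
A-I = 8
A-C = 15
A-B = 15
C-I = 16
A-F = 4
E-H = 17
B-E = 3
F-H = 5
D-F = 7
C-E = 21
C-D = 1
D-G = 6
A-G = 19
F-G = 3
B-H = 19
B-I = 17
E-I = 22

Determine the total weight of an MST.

Prim, starting at G.
Step 1: cheapest edge leaving the tree is F-G (3); add F.
Step 2: cheapest edge leaving the tree is A-F (4); add A.
Step 3: cheapest edge leaving the tree is F-H (5); add H.
Step 4: cheapest edge leaving the tree is D-G (6); add D.
Step 5: cheapest edge leaving the tree is C-D (1); add C.
Step 6: cheapest edge leaving the tree is A-I (8); add I.
Step 7: cheapest edge leaving the tree is A-B (15); add B.
Step 8: cheapest edge leaving the tree is B-E (3); add E.
MST edges: F-G, A-F, F-H, D-G, C-D, A-I, A-B, B-E; total weight 3+4+5+6+1+8+15+3 = 45.

45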